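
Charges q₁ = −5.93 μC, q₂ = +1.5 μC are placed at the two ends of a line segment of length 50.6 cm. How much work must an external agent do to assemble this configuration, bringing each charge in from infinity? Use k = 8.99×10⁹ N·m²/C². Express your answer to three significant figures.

-0.158 J

The work to assemble the configuration equals its total potential energy, U = Σ kqᵢqⱼ/rᵢⱼ over all pairs.
The separation is r = 0.506 m.
U = (-0.158) = -0.158 J.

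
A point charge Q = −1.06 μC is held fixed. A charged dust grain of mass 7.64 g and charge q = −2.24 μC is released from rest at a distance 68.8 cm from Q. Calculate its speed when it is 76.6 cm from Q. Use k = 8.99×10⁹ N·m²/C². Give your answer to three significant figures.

Only the electrostatic force acts, so mechanical energy is conserved: ½mv² = U₁ − U₂ = kQq(1/r₁ − 1/r₂).
U₁ − U₂ = (8.99×10⁹ N·m²/C²)(-1.06×10⁻⁶ C)(-2.24×10⁻⁶ C)(1/0.688 − 1/0.766) = 3.16×10⁻³ J.
v = √(2·3.16×10⁻³/7.64×10⁻³) = 0.909 m/s.

0.909 m/s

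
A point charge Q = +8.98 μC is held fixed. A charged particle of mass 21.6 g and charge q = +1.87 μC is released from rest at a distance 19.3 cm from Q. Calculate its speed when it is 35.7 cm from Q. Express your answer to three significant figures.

Only the electrostatic force acts, so mechanical energy is conserved: ½mv² = U₁ − U₂ = kQq(1/r₁ − 1/r₂).
U₁ − U₂ = (8.99×10⁹ N·m²/C²)(8.98×10⁻⁶ C)(1.87×10⁻⁶ C)(1/0.193 − 1/0.357) = 0.359 J.
v = √(2·0.359/0.0216) = 5.77 m/s.

5.77 m/s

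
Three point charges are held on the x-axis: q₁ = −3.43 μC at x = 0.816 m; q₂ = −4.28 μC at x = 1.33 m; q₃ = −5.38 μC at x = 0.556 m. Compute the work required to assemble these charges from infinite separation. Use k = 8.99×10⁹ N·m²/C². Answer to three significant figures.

The assembly work is the sum of pairwise potential energies, U = Σ_{i<j} kqᵢqⱼ/rᵢⱼ.
Pair separations: r₁₂ = 0.514 m, r₁₃ = 0.260 m, r₂₃ = 0.774 m.
U = (0.257) + (0.638) + (0.267) = 1.16 J.

1.16 J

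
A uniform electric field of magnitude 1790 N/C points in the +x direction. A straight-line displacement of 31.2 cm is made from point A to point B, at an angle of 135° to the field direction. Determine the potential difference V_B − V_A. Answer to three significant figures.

Only the component of displacement along E changes the potential: ΔV = −E·d·cosθ.
ΔV = −(1790 V/m)(0.312 m)cos135° = 395 V.

395 V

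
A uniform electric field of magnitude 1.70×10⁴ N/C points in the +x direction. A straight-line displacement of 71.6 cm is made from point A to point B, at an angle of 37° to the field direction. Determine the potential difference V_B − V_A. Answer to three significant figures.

Only the component of displacement along E changes the potential: ΔV = −E·d·cosθ.
ΔV = −(1.70×10⁴ V/m)(0.716 m)cos37° = -9720 V.

-9720 V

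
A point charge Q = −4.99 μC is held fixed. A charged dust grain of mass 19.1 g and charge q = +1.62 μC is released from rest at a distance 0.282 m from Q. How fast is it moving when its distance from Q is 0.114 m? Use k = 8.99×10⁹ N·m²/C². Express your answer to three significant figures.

Only the electrostatic force acts, so mechanical energy is conserved: ½mv² = U₁ − U₂ = kQq(1/r₁ − 1/r₂).
U₁ − U₂ = (8.99×10⁹ N·m²/C²)(-4.99×10⁻⁶ C)(1.62×10⁻⁶ C)(1/0.282 − 1/0.114) = 0.380 J.
v = √(2·0.380/0.0191) = 6.31 m/s.

6.31 m/s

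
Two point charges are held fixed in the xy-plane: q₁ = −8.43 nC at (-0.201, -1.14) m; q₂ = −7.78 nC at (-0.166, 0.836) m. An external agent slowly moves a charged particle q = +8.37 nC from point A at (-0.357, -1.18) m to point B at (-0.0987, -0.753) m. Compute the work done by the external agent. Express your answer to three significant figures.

For quasistatic motion the external work equals the change in potential energy: W_ext = qΔV = q(V_B − V_A).
At A: distances to the source charges are 0.161 m, 2.03 m; V_A = Σ kqᵢ/rᵢ = -505 V.
At B: distances to the source charges are 0.400 m, 1.59 m; V_B = Σ kqᵢ/rᵢ = -233 V.
ΔV = V_B − V_A = 272 V.
W_ext = qΔV = (8.37×10⁻⁹ C)(272 V) = 2.28×10⁻⁶ J.

2.28×10⁻⁶ J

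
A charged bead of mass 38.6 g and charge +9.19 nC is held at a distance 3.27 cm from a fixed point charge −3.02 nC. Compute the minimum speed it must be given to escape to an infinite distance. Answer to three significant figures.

0.0199 m/s

To just escape, total mechanical energy must reach zero at infinity: ½mv²_min + U = 0, so ½mv²_min = −U = |kQq|/r.
|U| = |kQq|/r = (8.99×10⁹ N·m²/C²)(3.02×10⁻⁹)(9.19×10⁻⁹)/(0.0327) = 7.63×10⁻⁶ J.
v_min = √(2|U|/m) = √(2·7.63×10⁻⁶/0.0386) = 0.0199 m/s.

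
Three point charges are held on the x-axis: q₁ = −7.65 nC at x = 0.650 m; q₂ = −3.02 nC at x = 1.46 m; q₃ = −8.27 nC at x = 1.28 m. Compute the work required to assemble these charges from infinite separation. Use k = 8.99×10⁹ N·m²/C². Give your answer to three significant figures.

2.41×10⁻⁶ J

The work to assemble the configuration equals its total potential energy, U = Σ kqᵢqⱼ/rᵢⱼ over all pairs.
Pair separations: r₁₂ = 0.810 m, r₁₃ = 0.630 m, r₂₃ = 0.180 m.
U = (2.56×10⁻⁷) + (9.03×10⁻⁷) + (1.25×10⁻⁶) = 2.41×10⁻⁶ J.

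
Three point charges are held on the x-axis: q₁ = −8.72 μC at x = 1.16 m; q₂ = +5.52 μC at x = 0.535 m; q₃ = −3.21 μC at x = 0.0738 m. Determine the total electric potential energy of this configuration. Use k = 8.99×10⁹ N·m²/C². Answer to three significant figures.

-0.806 J

The assembly work is the sum of pairwise potential energies, U = Σ_{i<j} kqᵢqⱼ/rᵢⱼ.
Pair separations: r₁₂ = 0.625 m, r₁₃ = 1.09 m, r₂₃ = 0.461 m.
U = (-0.692) + (0.232) + (-0.345) = -0.806 J.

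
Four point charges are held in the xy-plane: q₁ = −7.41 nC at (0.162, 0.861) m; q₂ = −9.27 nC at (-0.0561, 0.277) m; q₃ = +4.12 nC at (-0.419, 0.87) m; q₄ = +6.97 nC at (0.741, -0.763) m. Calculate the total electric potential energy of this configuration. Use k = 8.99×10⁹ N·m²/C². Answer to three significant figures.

The work to assemble the configuration equals its total potential energy, U = Σ kqᵢqⱼ/rᵢⱼ over all pairs.
Pair separations: r₁₂ = 0.623 m, r₁₃ = 0.581 m, r₁₄ = 1.72 m, r₂₃ = 0.695 m, r₂₄ = 1.31 m, r₃₄ = 2.00 m.
Summing all 6 pair terms gives U = -5.59×10⁻⁷ J.

-5.59×10⁻⁷ J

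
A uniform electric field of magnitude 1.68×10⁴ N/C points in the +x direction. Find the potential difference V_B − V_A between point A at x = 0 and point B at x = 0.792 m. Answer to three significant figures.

-1.33×10⁴ V

In a uniform field, potential decreases in the direction of E: V_B − V_A = −E·Δx.
V_B − V_A = −(1.68×10⁴ V/m)(0.792 m) = -1.33×10⁴ V.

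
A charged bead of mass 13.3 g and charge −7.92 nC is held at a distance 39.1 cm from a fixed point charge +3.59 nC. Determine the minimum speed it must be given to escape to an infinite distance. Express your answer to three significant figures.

9.91×10⁻³ m/s

To just escape, total mechanical energy must reach zero at infinity: ½mv²_min + U = 0, so ½mv²_min = −U = |kQq|/r.
|U| = |kQq|/r = (8.99×10⁹ N·m²/C²)(3.59×10⁻⁹)(7.92×10⁻⁹)/(0.391) = 6.54×10⁻⁷ J.
v_min = √(2|U|/m) = √(2·6.54×10⁻⁷/0.0133) = 9.91×10⁻³ m/s.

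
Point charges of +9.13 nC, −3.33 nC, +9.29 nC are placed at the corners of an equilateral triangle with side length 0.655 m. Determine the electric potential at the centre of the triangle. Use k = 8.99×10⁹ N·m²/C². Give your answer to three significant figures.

359 V

The total potential is the scalar sum of each charge's contribution, V = Σ kqᵢ/rᵢ.
The distance from each vertex to the centroid is a/√3 = 0.378 m.
V = k[(9.13×10⁻⁹)/(0.378) + (-3.33×10⁻⁹)/(0.378) + (9.29×10⁻⁹)/(0.378)] = 359 V.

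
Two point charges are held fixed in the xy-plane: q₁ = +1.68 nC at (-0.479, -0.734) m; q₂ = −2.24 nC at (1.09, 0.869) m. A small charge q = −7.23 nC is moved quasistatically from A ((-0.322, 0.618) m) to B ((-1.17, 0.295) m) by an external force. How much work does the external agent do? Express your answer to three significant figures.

For quasistatic motion the external work equals the change in potential energy: W_ext = qΔV = q(V_B − V_A).
At A: distances to the source charges are 1.36 m, 1.43 m; V_A = Σ kqᵢ/rᵢ = -2.95 V.
At B: distances to the source charges are 1.24 m, 2.33 m; V_B = Σ kqᵢ/rᵢ = 3.55 V.
ΔV = V_B − V_A = 6.49 V.
W_ext = qΔV = (-7.23×10⁻⁹ C)(6.49 V) = -4.70×10⁻⁸ J.

-4.70×10⁻⁸ J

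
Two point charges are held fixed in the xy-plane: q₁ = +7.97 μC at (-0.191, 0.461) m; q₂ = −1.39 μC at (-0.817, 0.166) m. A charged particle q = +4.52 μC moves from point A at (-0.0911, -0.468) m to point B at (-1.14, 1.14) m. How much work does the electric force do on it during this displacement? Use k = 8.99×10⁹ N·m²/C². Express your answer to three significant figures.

0.0655 J

The work done by the electric force is W_field = −ΔU = −q(V_B − V_A) = q(V_A − V_B).
At A: distances to the source charges are 0.934 m, 0.964 m; V_A = Σ kqᵢ/rᵢ = 6.37×10⁴ V.
At B: distances to the source charges are 1.17 m, 1.03 m; V_B = Σ kqᵢ/rᵢ = 4.92×10⁴ V.
ΔV = V_B − V_A = -1.45×10⁴ V.
W_field = −qΔV = −(4.52×10⁻⁶ C)(-1.45×10⁴ V) = 0.0655 J.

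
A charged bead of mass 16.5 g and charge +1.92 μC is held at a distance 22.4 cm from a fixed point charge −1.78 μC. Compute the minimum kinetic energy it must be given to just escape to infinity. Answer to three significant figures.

To just escape, total mechanical energy must reach zero at infinity: ½mv²_min + U = 0, so ½mv²_min = −U = |kQq|/r.
|U| = |kQq|/r = (8.99×10⁹ N·m²/C²)(1.78×10⁻⁶)(1.92×10⁻⁶)/(0.224) = 0.137 J.

0.137 J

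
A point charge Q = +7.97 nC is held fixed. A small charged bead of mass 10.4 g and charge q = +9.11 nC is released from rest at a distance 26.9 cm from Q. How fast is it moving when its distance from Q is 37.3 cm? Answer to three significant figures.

0.0114 m/s

Only the electrostatic force acts, so mechanical energy is conserved: ½mv² = U₁ − U₂ = kQq(1/r₁ − 1/r₂).
U₁ − U₂ = (8.99×10⁹ N·m²/C²)(7.97×10⁻⁹ C)(9.11×10⁻⁹ C)(1/0.269 − 1/0.373) = 6.77×10⁻⁷ J.
v = √(2·6.77×10⁻⁷/0.0104) = 0.0114 m/s.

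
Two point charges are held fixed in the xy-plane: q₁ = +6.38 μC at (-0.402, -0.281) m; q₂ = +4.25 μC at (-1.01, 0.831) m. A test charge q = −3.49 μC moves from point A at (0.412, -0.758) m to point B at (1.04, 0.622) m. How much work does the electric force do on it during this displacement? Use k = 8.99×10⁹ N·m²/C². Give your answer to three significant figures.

-0.0923 J

The work done by the electric force is W_field = −ΔU = −q(V_B − V_A) = q(V_A − V_B).
At A: distances to the source charges are 0.943 m, 2.13 m; V_A = Σ kqᵢ/rᵢ = 7.87×10⁴ V.
At B: distances to the source charges are 1.70 m, 2.06 m; V_B = Σ kqᵢ/rᵢ = 5.23×10⁴ V.
ΔV = V_B − V_A = -2.65×10⁴ V.
W_field = −qΔV = −(-3.49×10⁻⁶ C)(-2.65×10⁴ V) = -0.0923 J.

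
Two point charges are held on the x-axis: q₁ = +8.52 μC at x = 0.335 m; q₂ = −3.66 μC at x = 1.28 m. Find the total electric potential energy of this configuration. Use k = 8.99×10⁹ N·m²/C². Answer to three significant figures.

The work to assemble the configuration equals its total potential energy, U = Σ kqᵢqⱼ/rᵢⱼ over all pairs.
Pair separations: r₁₂ = 0.945 m.
U = (-0.297) = -0.297 J.

-0.297 J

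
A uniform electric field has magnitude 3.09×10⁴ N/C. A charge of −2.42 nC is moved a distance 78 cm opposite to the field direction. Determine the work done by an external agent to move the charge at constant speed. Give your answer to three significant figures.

The potential change for a displacement 78 cm opposite to the field direction is ΔV = +Ed = 2.41×10⁴ V.
W_ext = qΔV = -5.83×10⁻⁵ J.

-5.83×10⁻⁵ J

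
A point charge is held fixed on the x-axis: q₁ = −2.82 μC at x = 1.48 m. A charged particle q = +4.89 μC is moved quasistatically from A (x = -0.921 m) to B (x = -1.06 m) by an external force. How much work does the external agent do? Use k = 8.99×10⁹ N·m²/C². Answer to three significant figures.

2.83×10⁻³ J

For quasistatic motion the external work equals the change in potential energy: W_ext = qΔV = q(V_B − V_A).
At A: distance to the source charge is 2.40 m; V_A = kq₁/r = -1.06×10⁴ V.
At B: distance to the source charge is 2.54 m; V_B = kq₁/r = -9980 V.
ΔV = V_B − V_A = 578 V.
W_ext = qΔV = (4.89×10⁻⁶ C)(578 V) = 2.83×10⁻³ J.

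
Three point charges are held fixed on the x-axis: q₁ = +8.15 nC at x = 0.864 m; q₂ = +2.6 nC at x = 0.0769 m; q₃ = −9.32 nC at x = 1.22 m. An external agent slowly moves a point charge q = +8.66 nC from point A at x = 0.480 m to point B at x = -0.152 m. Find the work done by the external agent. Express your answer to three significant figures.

For quasistatic motion the external work equals the change in potential energy: W_ext = qΔV = q(V_B − V_A).
At A: distances to the source charges are 0.384 m, 0.403 m, 0.740 m; V_A = Σ kqᵢ/rᵢ = 136 V.
At B: distances to the source charges are 1.02 m, 0.229 m, 1.37 m; V_B = Σ kqᵢ/rᵢ = 113 V.
ΔV = V_B − V_A = -22.4 V.
W_ext = qΔV = (8.66×10⁻⁹ C)(-22.4 V) = -1.94×10⁻⁷ J.

-1.94×10⁻⁷ J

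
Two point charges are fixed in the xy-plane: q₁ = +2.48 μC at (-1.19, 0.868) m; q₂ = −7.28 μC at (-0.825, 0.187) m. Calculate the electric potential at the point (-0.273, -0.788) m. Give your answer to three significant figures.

-4.66×10⁴ V

Electric potential is a scalar, so the contributions from each charge add algebraically: V = Σ kqᵢ/rᵢ.
Distances from the field point to each charge: r₁ = 1.89 m, r₂ = 1.12 m.
V = k[(2.48×10⁻⁶)/(1.89) + (-7.28×10⁻⁶)/(1.12)] = -4.66×10⁴ V.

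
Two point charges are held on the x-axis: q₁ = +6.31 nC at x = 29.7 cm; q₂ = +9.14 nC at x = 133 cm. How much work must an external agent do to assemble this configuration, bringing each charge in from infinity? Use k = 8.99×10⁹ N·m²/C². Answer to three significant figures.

The assembly work is the sum of pairwise potential energies, U = Σ_{i<j} kqᵢqⱼ/rᵢⱼ.
Pair separations: r₁₂ = 1.03 m.
U = (5.02×10⁻⁷) = 5.02×10⁻⁷ J.

5.02×10⁻⁷ J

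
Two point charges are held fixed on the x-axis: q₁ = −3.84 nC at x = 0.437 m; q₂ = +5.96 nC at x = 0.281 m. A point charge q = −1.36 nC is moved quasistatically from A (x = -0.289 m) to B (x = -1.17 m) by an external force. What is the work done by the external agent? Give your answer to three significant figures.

4.22×10⁻⁸ J

For quasistatic motion the external work equals the change in potential energy: W_ext = qΔV = q(V_B − V_A).
At A: distances to the source charges are 0.726 m, 0.570 m; V_A = Σ kqᵢ/rᵢ = 46.5 V.
At B: distances to the source charges are 1.61 m, 1.45 m; V_B = Σ kqᵢ/rᵢ = 15.4 V.
ΔV = V_B − V_A = -31.0 V.
W_ext = qΔV = (-1.36×10⁻⁹ C)(-31.0 V) = 4.22×10⁻⁸ J.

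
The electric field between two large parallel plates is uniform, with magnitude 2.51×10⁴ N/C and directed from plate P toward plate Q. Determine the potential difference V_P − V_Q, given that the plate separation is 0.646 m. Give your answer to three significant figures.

1.62×10⁴ V

In a uniform field, potential decreases in the direction of E: ΔV = −E·d for a displacement d parallel to E.
Going from Q to P is a displacement of 0.646 m opposite to the field, so V_P − V_Q = +Ed = 1.62×10⁴ V.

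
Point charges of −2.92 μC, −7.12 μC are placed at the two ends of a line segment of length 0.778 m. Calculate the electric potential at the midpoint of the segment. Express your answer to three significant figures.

-2.32×10⁵ V

Electric potential is a scalar, so the contributions from each charge add algebraically: V = Σ kqᵢ/rᵢ.
Each charge is 0.389 m from the midpoint.
V = k[(-2.92×10⁻⁶)/(0.389) + (-7.12×10⁻⁶)/(0.389)] = -2.32×10⁵ V.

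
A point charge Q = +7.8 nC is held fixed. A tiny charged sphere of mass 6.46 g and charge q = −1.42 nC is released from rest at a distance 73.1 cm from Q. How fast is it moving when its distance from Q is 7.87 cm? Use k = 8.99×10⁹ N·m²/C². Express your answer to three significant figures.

Only the electrostatic force acts, so mechanical energy is conserved: ½mv² = U₁ − U₂ = kQq(1/r₁ − 1/r₂).
U₁ − U₂ = (8.99×10⁹ N·m²/C²)(7.80×10⁻⁹ C)(-1.42×10⁻⁹ C)(1/0.731 − 1/0.0787) = 1.13×10⁻⁶ J.
v = √(2·1.13×10⁻⁶/6.46×10⁻³) = 0.0187 m/s.

0.0187 m/s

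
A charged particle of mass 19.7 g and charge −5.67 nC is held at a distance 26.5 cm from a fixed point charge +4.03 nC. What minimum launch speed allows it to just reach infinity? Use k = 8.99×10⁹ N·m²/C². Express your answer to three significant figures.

To just escape, total mechanical energy must reach zero at infinity: ½mv²_min + U = 0, so ½mv²_min = −U = |kQq|/r.
|U| = |kQq|/r = (8.99×10⁹ N·m²/C²)(4.03×10⁻⁹)(5.67×10⁻⁹)/(0.265) = 7.75×10⁻⁷ J.
v_min = √(2|U|/m) = √(2·7.75×10⁻⁷/0.0197) = 8.87×10⁻³ m/s.

8.87×10⁻³ m/s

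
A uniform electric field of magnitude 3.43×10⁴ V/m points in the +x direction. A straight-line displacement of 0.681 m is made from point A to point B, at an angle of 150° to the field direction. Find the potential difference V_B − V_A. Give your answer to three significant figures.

2.02×10⁴ V

Only the component of displacement along E changes the potential: ΔV = −E·d·cosθ.
ΔV = −(3.43×10⁴ V/m)(0.681 m)cos150° = 2.02×10⁴ V.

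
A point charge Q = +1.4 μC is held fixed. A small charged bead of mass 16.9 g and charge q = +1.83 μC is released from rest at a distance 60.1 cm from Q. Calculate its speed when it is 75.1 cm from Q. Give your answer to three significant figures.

0.952 m/s

Only the electrostatic force acts, so mechanical energy is conserved: ½mv² = U₁ − U₂ = kQq(1/r₁ − 1/r₂).
U₁ − U₂ = (8.99×10⁹ N·m²/C²)(1.40×10⁻⁶ C)(1.83×10⁻⁶ C)(1/0.601 − 1/0.751) = 7.65×10⁻³ J.
v = √(2·7.65×10⁻³/0.0169) = 0.952 m/s.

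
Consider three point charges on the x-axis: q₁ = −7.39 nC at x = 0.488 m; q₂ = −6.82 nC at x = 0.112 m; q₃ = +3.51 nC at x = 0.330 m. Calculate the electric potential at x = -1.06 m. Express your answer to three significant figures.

The total potential is the scalar sum of each charge's contribution, V = Σ kqᵢ/rᵢ.
Distances from the field point to each charge: r₁ = 1.55 m, r₂ = 1.17 m, r₃ = 1.39 m.
V = k[(-7.39×10⁻⁹)/(1.55) + (-6.82×10⁻⁹)/(1.17) + (3.51×10⁻⁹)/(1.39)] = -72.5 V.

-72.5 V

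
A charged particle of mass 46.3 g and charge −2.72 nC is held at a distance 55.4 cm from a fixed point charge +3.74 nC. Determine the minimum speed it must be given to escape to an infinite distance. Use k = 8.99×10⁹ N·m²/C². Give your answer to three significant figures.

2.67×10⁻³ m/s

To just escape, total mechanical energy must reach zero at infinity: ½mv²_min + U = 0, so ½mv²_min = −U = |kQq|/r.
|U| = |kQq|/r = (8.99×10⁹ N·m²/C²)(3.74×10⁻⁹)(2.72×10⁻⁹)/(0.554) = 1.65×10⁻⁷ J.
v_min = √(2|U|/m) = √(2·1.65×10⁻⁷/0.0463) = 2.67×10⁻³ m/s.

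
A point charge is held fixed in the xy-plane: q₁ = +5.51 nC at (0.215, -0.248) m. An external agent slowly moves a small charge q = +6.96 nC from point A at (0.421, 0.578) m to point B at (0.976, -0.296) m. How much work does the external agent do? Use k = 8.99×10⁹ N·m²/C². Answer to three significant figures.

For quasistatic motion the external work equals the change in potential energy: W_ext = qΔV = q(V_B − V_A).
At A: distance to the source charge is 0.851 m; V_A = kq₁/r = 58.2 V.
At B: distance to the source charge is 0.763 m; V_B = kq₁/r = 65.0 V.
ΔV = V_B − V_A = 6.78 V.
W_ext = qΔV = (6.96×10⁻⁹ C)(6.78 V) = 4.72×10⁻⁸ J.

4.72×10⁻⁸ J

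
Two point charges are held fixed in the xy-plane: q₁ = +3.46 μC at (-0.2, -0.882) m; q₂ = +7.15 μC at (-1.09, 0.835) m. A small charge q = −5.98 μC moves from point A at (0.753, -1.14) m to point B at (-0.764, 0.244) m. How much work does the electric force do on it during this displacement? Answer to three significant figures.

0.387 J

The work done by the electric force is W_field = −ΔU = −q(V_B − V_A) = q(V_A − V_B).
At A: distances to the source charges are 0.987 m, 2.70 m; V_A = Σ kqᵢ/rᵢ = 5.53×10⁴ V.
At B: distances to the source charges are 1.26 m, 0.675 m; V_B = Σ kqᵢ/rᵢ = 1.20×10⁵ V.
ΔV = V_B − V_A = 6.46×10⁴ V.
W_field = −qΔV = −(-5.98×10⁻⁶ C)(6.46×10⁴ V) = 0.387 J.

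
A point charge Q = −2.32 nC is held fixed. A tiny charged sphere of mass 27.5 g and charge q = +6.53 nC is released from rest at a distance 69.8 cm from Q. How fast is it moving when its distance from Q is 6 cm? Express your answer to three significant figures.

0.0123 m/s

Only the electrostatic force acts, so mechanical energy is conserved: ½mv² = U₁ − U₂ = kQq(1/r₁ − 1/r₂).
U₁ − U₂ = (8.99×10⁹ N·m²/C²)(-2.32×10⁻⁹ C)(6.53×10⁻⁹ C)(1/0.698 − 1/0.0600) = 2.07×10⁻⁶ J.
v = √(2·2.07×10⁻⁶/0.0275) = 0.0123 m/s.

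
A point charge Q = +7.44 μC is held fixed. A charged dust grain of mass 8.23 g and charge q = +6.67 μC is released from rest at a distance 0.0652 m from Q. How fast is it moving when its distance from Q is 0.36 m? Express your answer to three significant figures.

36.9 m/s

Only the electrostatic force acts, so mechanical energy is conserved: ½mv² = U₁ − U₂ = kQq(1/r₁ − 1/r₂).
U₁ − U₂ = (8.99×10⁹ N·m²/C²)(7.44×10⁻⁶ C)(6.67×10⁻⁶ C)(1/0.0652 − 1/0.360) = 5.60 J.
v = √(2·5.60/8.23×10⁻³) = 36.9 m/s.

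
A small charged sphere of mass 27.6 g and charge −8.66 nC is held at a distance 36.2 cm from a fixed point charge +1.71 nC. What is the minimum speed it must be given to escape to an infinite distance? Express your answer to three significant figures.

5.16×10⁻³ m/s

To just escape, total mechanical energy must reach zero at infinity: ½mv²_min + U = 0, so ½mv²_min = −U = |kQq|/r.
|U| = |kQq|/r = (8.99×10⁹ N·m²/C²)(1.71×10⁻⁹)(8.66×10⁻⁹)/(0.362) = 3.68×10⁻⁷ J.
v_min = √(2|U|/m) = √(2·3.68×10⁻⁷/0.0276) = 5.16×10⁻³ m/s.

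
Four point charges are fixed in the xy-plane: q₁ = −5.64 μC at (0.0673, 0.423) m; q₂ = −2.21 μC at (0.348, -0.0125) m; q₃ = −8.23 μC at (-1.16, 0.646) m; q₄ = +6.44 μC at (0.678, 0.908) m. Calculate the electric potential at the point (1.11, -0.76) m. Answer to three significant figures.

-4.49×10⁴ V

Electric potential is a scalar, so the contributions from each charge add algebraically: V = Σ kqᵢ/rᵢ.
Distances from the field point to each charge: r₁ = 1.58 m, r₂ = 1.07 m, r₃ = 2.67 m, r₄ = 1.72 m.
V = k[(-5.64×10⁻⁶)/(1.58) + (-2.21×10⁻⁶)/(1.07) + (-8.23×10⁻⁶)/(2.67) + (6.44×10⁻⁶)/(1.72)] = -4.49×10⁴ V.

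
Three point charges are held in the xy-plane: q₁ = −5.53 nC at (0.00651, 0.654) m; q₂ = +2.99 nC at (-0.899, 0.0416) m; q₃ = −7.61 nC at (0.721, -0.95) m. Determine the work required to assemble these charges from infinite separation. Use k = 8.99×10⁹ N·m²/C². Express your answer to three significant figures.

The work to assemble the configuration equals its total potential energy, U = Σ kqᵢqⱼ/rᵢⱼ over all pairs.
Pair separations: r₁₂ = 1.09 m, r₁₃ = 1.76 m, r₂₃ = 1.90 m.
U = (-1.36×10⁻⁷) + (2.15×10⁻⁷) + (-1.08×10⁻⁷) = -2.82×10⁻⁸ J.

-2.82×10⁻⁸ J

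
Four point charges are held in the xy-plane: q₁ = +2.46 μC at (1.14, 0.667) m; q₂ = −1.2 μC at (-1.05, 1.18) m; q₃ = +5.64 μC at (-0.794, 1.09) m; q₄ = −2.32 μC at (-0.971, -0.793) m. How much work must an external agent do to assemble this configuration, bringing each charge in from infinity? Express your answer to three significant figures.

The assembly work is the sum of pairwise potential energies, U = Σ_{i<j} kqᵢqⱼ/rᵢⱼ.
Pair separations: r₁₂ = 2.25 m, r₁₃ = 1.98 m, r₁₄ = 2.57 m, r₂₃ = 0.271 m, r₂₄ = 1.97 m, r₃₄ = 1.89 m.
Summing all 6 pair terms gives U = -0.243 J.

-0.243 J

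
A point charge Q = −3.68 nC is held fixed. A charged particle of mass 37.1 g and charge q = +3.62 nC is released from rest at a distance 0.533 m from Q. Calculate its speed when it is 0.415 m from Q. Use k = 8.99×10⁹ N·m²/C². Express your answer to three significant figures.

Only the electrostatic force acts, so mechanical energy is conserved: ½mv² = U₁ − U₂ = kQq(1/r₁ − 1/r₂).
U₁ − U₂ = (8.99×10⁹ N·m²/C²)(-3.68×10⁻⁹ C)(3.62×10⁻⁹ C)(1/0.533 − 1/0.415) = 6.39×10⁻⁸ J.
v = √(2·6.39×10⁻⁸/0.0371) = 1.86×10⁻³ m/s.

1.86×10⁻³ m/s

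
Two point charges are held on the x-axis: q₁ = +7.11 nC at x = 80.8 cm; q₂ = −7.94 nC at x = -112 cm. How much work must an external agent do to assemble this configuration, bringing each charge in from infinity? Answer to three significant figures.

The assembly work is the sum of pairwise potential energies, U = Σ_{i<j} kqᵢqⱼ/rᵢⱼ.
Pair separations: r₁₂ = 1.93 m.
U = (-2.63×10⁻⁷) = -2.63×10⁻⁷ J.

-2.63×10⁻⁷ J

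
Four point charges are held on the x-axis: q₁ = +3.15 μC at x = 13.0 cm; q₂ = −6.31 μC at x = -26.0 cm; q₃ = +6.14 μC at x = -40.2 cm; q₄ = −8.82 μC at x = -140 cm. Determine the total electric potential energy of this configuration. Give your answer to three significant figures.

The assembly work is the sum of pairwise potential energies, U = Σ_{i<j} kqᵢqⱼ/rᵢⱼ.
Pair separations: r₁₂ = 0.390 m, r₁₃ = 0.532 m, r₁₄ = 1.53 m, r₂₃ = 0.142 m, r₂₄ = 1.14 m, r₃₄ = 0.998 m.
Summing all 6 pair terms gives U = -2.80 J.

-2.80 J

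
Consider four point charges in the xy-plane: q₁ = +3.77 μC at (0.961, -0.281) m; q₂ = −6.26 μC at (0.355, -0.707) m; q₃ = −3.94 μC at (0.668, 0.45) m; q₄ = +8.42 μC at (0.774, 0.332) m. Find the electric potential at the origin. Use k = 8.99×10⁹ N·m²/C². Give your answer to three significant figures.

8620 V

The total potential is the scalar sum of each charge's contribution, V = Σ kqᵢ/rᵢ.
Distances from the field point to each charge: r₁ = 1.00 m, r₂ = 0.791 m, r₃ = 0.805 m, r₄ = 0.842 m.
V = k[(3.77×10⁻⁶)/(1.00) + (-6.26×10⁻⁶)/(0.791) + (-3.94×10⁻⁶)/(0.805) + (8.42×10⁻⁶)/(0.842)] = 8620 V.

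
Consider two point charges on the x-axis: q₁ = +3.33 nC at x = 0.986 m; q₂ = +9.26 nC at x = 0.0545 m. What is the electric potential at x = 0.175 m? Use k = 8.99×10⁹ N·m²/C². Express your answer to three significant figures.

728 V

The total potential is the scalar sum of each charge's contribution, V = Σ kqᵢ/rᵢ.
Distances from the field point to each charge: r₁ = 0.811 m, r₂ = 0.120 m.
V = k[(3.33×10⁻⁹)/(0.811) + (9.26×10⁻⁹)/(0.120)] = 728 V.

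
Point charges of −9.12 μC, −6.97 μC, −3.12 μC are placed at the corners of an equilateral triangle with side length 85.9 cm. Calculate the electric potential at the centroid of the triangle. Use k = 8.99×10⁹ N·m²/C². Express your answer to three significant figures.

The total potential is the scalar sum of each charge's contribution, V = Σ kqᵢ/rᵢ.
The distance from each vertex to the centroid is a/√3 = 0.496 m.
V = k[(-9.12×10⁻⁶)/(0.496) + (-6.97×10⁻⁶)/(0.496) + (-3.12×10⁻⁶)/(0.496)] = -3.48×10⁵ V.

-3.48×10⁵ V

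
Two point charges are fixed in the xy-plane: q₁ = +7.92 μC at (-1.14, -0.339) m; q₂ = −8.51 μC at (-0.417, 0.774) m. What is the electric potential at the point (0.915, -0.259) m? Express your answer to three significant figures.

Electric potential is a scalar, so the contributions from each charge add algebraically: V = Σ kqᵢ/rᵢ.
Distances from the field point to each charge: r₁ = 2.06 m, r₂ = 1.69 m.
V = k[(7.92×10⁻⁶)/(2.06) + (-8.51×10⁻⁶)/(1.69)] = -1.08×10⁴ V.

-1.08×10⁴ V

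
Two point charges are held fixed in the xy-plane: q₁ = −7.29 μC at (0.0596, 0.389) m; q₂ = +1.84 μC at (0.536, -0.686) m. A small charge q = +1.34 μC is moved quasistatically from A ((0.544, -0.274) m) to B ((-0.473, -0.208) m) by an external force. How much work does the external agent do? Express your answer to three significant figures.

-0.0368 J

For quasistatic motion the external work equals the change in potential energy: W_ext = qΔV = q(V_B − V_A).
At A: distances to the source charges are 0.821 m, 0.412 m; V_A = Σ kqᵢ/rᵢ = -3.97×10⁴ V.
At B: distances to the source charges are 0.800 m, 1.12 m; V_B = Σ kqᵢ/rᵢ = -6.71×10⁴ V.
ΔV = V_B − V_A = -2.74×10⁴ V.
W_ext = qΔV = (1.34×10⁻⁶ C)(-2.74×10⁴ V) = -0.0368 J.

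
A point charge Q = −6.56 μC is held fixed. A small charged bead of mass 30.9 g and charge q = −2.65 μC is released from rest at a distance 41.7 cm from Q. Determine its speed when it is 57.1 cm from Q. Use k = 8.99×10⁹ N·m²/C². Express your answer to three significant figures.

Only the electrostatic force acts, so mechanical energy is conserved: ½mv² = U₁ − U₂ = kQq(1/r₁ − 1/r₂).
U₁ − U₂ = (8.99×10⁹ N·m²/C²)(-6.56×10⁻⁶ C)(-2.65×10⁻⁶ C)(1/0.417 − 1/0.571) = 0.101 J.
v = √(2·0.101/0.0309) = 2.56 m/s.

2.56 m/s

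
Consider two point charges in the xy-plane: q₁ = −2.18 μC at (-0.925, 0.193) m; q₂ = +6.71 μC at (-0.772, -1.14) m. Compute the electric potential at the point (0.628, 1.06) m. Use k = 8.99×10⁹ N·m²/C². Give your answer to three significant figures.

The total potential is the scalar sum of each charge's contribution, V = Σ kqᵢ/rᵢ.
Distances from the field point to each charge: r₁ = 1.78 m, r₂ = 2.61 m.
V = k[(-2.18×10⁻⁶)/(1.78) + (6.71×10⁻⁶)/(2.61)] = 1.21×10⁴ V.

1.21×10⁴ V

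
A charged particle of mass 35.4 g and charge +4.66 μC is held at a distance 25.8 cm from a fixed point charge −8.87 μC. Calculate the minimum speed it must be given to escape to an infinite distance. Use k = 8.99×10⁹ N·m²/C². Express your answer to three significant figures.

9.02 m/s

To just escape, total mechanical energy must reach zero at infinity: ½mv²_min + U = 0, so ½mv²_min = −U = |kQq|/r.
|U| = |kQq|/r = (8.99×10⁹ N·m²/C²)(8.87×10⁻⁶)(4.66×10⁻⁶)/(0.258) = 1.44 J.
v_min = √(2|U|/m) = √(2·1.44/0.0354) = 9.02 m/s.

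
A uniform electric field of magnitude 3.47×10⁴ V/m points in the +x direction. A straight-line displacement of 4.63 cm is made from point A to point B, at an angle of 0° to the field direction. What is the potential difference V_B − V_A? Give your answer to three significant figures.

-1610 V

Only the component of displacement along E changes the potential: ΔV = −E·d·cosθ.
ΔV = −(3.47×10⁴ V/m)(0.0463 m)cos0° = -1610 V.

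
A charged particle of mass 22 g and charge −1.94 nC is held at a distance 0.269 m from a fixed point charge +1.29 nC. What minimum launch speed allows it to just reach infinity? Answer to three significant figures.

To just escape, total mechanical energy must reach zero at infinity: ½mv²_min + U = 0, so ½mv²_min = −U = |kQq|/r.
|U| = |kQq|/r = (8.99×10⁹ N·m²/C²)(1.29×10⁻⁹)(1.94×10⁻⁹)/(0.269) = 8.36×10⁻⁸ J.
v_min = √(2|U|/m) = √(2·8.36×10⁻⁸/0.0220) = 2.76×10⁻³ m/s.

2.76×10⁻³ m/s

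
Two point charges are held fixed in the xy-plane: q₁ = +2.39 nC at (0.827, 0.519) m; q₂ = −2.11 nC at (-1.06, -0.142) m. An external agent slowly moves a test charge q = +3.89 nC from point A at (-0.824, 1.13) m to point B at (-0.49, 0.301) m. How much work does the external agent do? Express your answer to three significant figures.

-3.00×10⁻⁸ J

For quasistatic motion the external work equals the change in potential energy: W_ext = qΔV = q(V_B − V_A).
At A: distances to the source charges are 1.76 m, 1.29 m; V_A = Σ kqᵢ/rᵢ = -2.46 V.
At B: distances to the source charges are 1.33 m, 0.722 m; V_B = Σ kqᵢ/rᵢ = -10.2 V.
ΔV = V_B − V_A = -7.72 V.
W_ext = qΔV = (3.89×10⁻⁹ C)(-7.72 V) = -3.00×10⁻⁸ J.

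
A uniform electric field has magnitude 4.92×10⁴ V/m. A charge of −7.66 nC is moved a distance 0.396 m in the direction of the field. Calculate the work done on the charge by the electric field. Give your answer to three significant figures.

The potential change for a displacement 0.396 m in the direction of the field is ΔV = −Ed = -1.95×10⁴ V.
W_field = −qΔV = -1.49×10⁻⁴ J.

-1.49×10⁻⁴ J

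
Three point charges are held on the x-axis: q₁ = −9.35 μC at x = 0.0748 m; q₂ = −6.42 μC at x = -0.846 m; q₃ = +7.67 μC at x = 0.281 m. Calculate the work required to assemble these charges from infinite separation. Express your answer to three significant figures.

-2.93 J

The work to assemble the configuration equals its total potential energy, U = Σ kqᵢqⱼ/rᵢⱼ over all pairs.
Pair separations: r₁₂ = 0.921 m, r₁₃ = 0.206 m, r₂₃ = 1.13 m.
U = (0.586) + (-3.13) + (-0.393) = -2.93 J.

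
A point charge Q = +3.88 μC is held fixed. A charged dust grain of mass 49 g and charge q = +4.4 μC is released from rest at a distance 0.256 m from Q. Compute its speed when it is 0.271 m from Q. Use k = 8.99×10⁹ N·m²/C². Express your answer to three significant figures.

1.16 m/s

Only the electrostatic force acts, so mechanical energy is conserved: ½mv² = U₁ − U₂ = kQq(1/r₁ − 1/r₂).
U₁ − U₂ = (8.99×10⁹ N·m²/C²)(3.88×10⁻⁶ C)(4.40×10⁻⁶ C)(1/0.256 − 1/0.271) = 0.0332 J.
v = √(2·0.0332/0.0490) = 1.16 m/s.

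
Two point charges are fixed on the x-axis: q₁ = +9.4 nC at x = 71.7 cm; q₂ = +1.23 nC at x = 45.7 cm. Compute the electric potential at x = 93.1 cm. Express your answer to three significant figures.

The total potential is the scalar sum of each charge's contribution, V = Σ kqᵢ/rᵢ.
Distances from the field point to each charge: r₁ = 0.214 m, r₂ = 0.474 m.
V = k[(9.40×10⁻⁹)/(0.214) + (1.23×10⁻⁹)/(0.474)] = 418 V.

418 V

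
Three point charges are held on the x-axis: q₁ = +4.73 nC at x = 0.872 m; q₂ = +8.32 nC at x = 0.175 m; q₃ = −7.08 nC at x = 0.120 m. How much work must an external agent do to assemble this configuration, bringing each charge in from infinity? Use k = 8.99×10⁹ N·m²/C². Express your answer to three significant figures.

-9.52×10⁻⁶ J

The work to assemble the configuration equals its total potential energy, U = Σ kqᵢqⱼ/rᵢⱼ over all pairs.
Pair separations: r₁₂ = 0.697 m, r₁₃ = 0.752 m, r₂₃ = 0.0550 m.
U = (5.08×10⁻⁷) + (-4.00×10⁻⁷) + (-9.63×10⁻⁶) = -9.52×10⁻⁶ J.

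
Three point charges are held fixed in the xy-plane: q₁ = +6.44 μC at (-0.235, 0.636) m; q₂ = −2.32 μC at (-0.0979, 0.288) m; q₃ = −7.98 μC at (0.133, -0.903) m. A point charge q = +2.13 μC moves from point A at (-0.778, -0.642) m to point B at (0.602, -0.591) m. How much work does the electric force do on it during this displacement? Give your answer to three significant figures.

0.117 J

The work done by the electric force is W_field = −ΔU = −q(V_B − V_A) = q(V_A − V_B).
At A: distances to the source charges are 1.39 m, 1.15 m, 0.948 m; V_A = Σ kqᵢ/rᵢ = -5.21×10⁴ V.
At B: distances to the source charges are 1.49 m, 1.12 m, 0.563 m; V_B = Σ kqᵢ/rᵢ = -1.07×10⁵ V.
ΔV = V_B − V_A = -5.48×10⁴ V.
W_field = −qΔV = −(2.13×10⁻⁶ C)(-5.48×10⁴ V) = 0.117 J.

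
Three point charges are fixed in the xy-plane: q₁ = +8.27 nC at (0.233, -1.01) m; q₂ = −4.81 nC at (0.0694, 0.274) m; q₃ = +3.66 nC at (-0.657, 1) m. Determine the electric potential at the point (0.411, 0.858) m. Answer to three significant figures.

Electric potential is a scalar, so the contributions from each charge add algebraically: V = Σ kqᵢ/rᵢ.
Distances from the field point to each charge: r₁ = 1.88 m, r₂ = 0.677 m, r₃ = 1.08 m.
V = k[(8.27×10⁻⁹)/(1.88) + (-4.81×10⁻⁹)/(0.677) + (3.66×10⁻⁹)/(1.08)] = 6.25 V.

6.25 V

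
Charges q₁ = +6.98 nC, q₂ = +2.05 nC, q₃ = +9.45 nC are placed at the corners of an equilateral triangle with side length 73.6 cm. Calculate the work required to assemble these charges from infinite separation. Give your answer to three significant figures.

The work to assemble the configuration equals its total potential energy, U = Σ kqᵢqⱼ/rᵢⱼ over all pairs.
All three pair separations equal the side length, 0.736 m.
U = (1.75×10⁻⁷) + (8.06×10⁻⁷) + (2.37×10⁻⁷) = 1.22×10⁻⁶ J.

1.22×10⁻⁶ J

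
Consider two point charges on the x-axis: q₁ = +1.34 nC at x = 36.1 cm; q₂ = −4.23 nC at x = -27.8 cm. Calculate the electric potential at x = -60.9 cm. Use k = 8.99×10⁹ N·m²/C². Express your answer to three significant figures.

-102 V

The total potential is the scalar sum of each charge's contribution, V = Σ kqᵢ/rᵢ.
Distances from the field point to each charge: r₁ = 0.970 m, r₂ = 0.331 m.
V = k[(1.34×10⁻⁹)/(0.970) + (-4.23×10⁻⁹)/(0.331)] = -102 V.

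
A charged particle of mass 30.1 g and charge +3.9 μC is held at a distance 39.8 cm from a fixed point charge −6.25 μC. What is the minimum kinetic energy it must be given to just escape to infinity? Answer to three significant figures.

0.551 J

To just escape, total mechanical energy must reach zero at infinity: ½mv²_min + U = 0, so ½mv²_min = −U = |kQq|/r.
|U| = |kQq|/r = (8.99×10⁹ N·m²/C²)(6.25×10⁻⁶)(3.90×10⁻⁶)/(0.398) = 0.551 J.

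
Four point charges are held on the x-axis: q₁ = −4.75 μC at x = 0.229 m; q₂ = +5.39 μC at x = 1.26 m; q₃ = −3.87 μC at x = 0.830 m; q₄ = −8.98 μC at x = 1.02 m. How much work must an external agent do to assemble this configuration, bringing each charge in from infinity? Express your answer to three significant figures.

The assembly work is the sum of pairwise potential energies, U = Σ_{i<j} kqᵢqⱼ/rᵢⱼ.
Pair separations: r₁₂ = 1.03 m, r₁₃ = 0.601 m, r₁₄ = 0.791 m, r₂₃ = 0.430 m, r₂₄ = 0.240 m, r₃₄ = 0.190 m.
Summing all 6 pair terms gives U = -0.0683 J.

-0.0683 J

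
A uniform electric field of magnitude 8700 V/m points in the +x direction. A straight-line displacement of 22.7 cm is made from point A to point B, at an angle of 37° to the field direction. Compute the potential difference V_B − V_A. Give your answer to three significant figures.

Only the component of displacement along E changes the potential: ΔV = −E·d·cosθ.
ΔV = −(8700 V/m)(0.227 m)cos37° = -1580 V.

-1580 V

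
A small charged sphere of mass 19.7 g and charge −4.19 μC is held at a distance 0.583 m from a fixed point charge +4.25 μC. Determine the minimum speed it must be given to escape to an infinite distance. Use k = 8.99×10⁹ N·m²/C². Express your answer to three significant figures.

To just escape, total mechanical energy must reach zero at infinity: ½mv²_min + U = 0, so ½mv²_min = −U = |kQq|/r.
|U| = |kQq|/r = (8.99×10⁹ N·m²/C²)(4.25×10⁻⁶)(4.19×10⁻⁶)/(0.583) = 0.275 J.
v_min = √(2|U|/m) = √(2·0.275/0.0197) = 5.28 m/s.

5.28 m/s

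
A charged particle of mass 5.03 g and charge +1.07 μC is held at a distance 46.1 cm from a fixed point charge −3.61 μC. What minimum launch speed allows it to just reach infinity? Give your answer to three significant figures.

To just escape, total mechanical energy must reach zero at infinity: ½mv²_min + U = 0, so ½mv²_min = −U = |kQq|/r.
|U| = |kQq|/r = (8.99×10⁹ N·m²/C²)(3.61×10⁻⁶)(1.07×10⁻⁶)/(0.461) = 0.0753 J.
v_min = √(2|U|/m) = √(2·0.0753/5.03×10⁻³) = 5.47 m/s.

5.47 m/s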